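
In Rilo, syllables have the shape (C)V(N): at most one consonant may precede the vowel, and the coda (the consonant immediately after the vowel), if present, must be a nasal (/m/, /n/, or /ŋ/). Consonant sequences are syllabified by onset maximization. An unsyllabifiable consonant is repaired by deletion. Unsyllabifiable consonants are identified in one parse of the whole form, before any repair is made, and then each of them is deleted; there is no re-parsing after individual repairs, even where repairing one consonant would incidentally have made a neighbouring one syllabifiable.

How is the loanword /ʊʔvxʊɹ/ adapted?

Syllabifying with onset maximization leaves /ʔ/, /v/, /ɹ/ stranded (only a nasal (/m/, /n/, or /ŋ/) is licensed in coda position; onsets are limited to one consonant).
Each unlicensed consonant is deleted: /ʔ/, /v/, /ɹ/.

ʊxʊ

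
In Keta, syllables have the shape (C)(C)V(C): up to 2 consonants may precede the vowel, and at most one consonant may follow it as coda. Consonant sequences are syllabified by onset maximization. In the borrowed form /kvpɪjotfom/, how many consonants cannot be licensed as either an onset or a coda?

Under (C)(C)V(C), the unsyllabifiable consonants are /k/ (at most one coda consonant is licensed; onsets may contain at most 2 consonants).

1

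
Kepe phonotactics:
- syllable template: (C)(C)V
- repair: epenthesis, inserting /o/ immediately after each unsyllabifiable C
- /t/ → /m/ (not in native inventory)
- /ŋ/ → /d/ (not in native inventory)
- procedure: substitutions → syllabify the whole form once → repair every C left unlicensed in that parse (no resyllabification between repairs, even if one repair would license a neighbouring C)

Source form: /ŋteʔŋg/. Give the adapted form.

dmeʔodogo

Substitution: /ŋ/ → /d/, /t/ → /m/, giving /dmeʔdg/.
Syllabifying with onset maximization leaves /ʔ/, /d/, /g/ stranded (no codas are permitted; onsets may contain at most 2 consonants).
Inserting the epenthetic vowel yields /ʔ/ → /ʔo/, /d/ → /do/, /g/ → /go/.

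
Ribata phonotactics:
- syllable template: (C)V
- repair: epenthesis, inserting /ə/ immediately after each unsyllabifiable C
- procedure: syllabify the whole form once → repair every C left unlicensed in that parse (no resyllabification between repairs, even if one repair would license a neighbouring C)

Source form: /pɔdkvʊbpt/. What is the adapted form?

Syllabifying with onset maximization leaves /d/, /k/, /b/, /p/, /t/ stranded (no codas are permitted; onsets are limited to one consonant).
Each unlicensed consonant becomes the onset of a new syllable: /d/ → /də/, /k/ → /kə/, /b/ → /bə/, /p/ → /pə/, /t/ → /tə/.

pɔdəkəvʊbəpətə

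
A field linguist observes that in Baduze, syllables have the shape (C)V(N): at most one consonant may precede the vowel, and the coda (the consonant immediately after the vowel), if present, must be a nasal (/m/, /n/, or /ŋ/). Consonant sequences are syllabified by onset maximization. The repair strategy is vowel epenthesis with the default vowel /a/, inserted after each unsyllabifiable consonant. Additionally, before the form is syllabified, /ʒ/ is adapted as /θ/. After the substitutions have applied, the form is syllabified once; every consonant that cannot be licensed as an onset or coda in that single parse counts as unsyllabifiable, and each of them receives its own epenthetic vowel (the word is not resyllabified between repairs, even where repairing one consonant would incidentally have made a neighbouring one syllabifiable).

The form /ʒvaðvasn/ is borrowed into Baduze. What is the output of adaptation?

θavaðavasana

Substitution: /ʒ/ → /θ/, giving /θvaðvasn/.
Under (C)V(N), the unsyllabifiable consonants are /θ/, /ð/, /s/, /n/ (only a nasal (/m/, /n/, or /ŋ/) is licensed in coda position; onsets are limited to one consonant).
Each unlicensed consonant becomes the onset of a new syllable: /θ/ → /θa/, /ð/ → /ða/, /s/ → /sa/, /n/ → /na/.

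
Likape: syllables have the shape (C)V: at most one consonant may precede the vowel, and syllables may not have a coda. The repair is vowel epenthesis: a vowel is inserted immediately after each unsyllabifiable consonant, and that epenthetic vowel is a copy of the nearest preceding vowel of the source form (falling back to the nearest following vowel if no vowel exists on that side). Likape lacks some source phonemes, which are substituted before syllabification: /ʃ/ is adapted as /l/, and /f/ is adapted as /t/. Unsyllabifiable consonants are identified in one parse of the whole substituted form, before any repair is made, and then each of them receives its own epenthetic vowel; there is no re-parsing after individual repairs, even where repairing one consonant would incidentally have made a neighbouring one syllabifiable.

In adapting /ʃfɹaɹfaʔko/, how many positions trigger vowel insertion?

After substitution the input is /ltɹaɹtaʔko/.
The unsyllabifiable consonants are /l/, /t/, /ɹ/, /ʔ/; each receives one epenthetic vowel.

4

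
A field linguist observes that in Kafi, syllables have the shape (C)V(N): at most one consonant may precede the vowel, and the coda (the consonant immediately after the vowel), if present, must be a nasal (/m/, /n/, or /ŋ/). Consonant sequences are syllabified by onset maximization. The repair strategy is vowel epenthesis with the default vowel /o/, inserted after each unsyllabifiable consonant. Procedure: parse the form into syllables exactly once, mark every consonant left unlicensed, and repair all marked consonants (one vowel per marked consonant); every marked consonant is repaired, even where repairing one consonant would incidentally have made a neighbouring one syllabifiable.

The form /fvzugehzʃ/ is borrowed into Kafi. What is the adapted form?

Under (C)V(N), the unsyllabifiable consonants are /f/, /v/, /h/, /z/, /ʃ/ (only a nasal (/m/, /n/, or /ŋ/) is licensed in coda position; onsets are limited to one consonant).
Inserting the epenthetic vowel yields /f/ → /fo/, /v/ → /vo/, /h/ → /ho/, /z/ → /zo/, /ʃ/ → /ʃo/.

fovozugehozoʃo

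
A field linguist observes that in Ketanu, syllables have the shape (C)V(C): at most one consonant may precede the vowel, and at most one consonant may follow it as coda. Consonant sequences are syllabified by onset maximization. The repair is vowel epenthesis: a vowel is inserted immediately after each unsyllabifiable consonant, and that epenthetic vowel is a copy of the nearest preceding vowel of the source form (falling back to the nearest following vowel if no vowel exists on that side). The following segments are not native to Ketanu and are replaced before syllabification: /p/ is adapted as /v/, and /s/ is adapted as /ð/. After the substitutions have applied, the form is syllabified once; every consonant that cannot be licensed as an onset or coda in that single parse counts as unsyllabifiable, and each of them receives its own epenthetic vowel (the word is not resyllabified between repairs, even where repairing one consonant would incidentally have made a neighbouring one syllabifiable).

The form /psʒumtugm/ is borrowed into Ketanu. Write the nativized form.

vuðuʒumtugmu

Substitution: /p/ → /v/, /s/ → /ð/, giving /vðʒumtugm/.
The consonants /v/, /ð/, /m/ cannot be parsed into a legal (C)V(C) syllable (at most one coda consonant is licensed; onsets are limited to one consonant).
Epenthesis after each stranded consonant: /v/ → /vu/, /ð/ → /ðu/, /m/ → /mu/.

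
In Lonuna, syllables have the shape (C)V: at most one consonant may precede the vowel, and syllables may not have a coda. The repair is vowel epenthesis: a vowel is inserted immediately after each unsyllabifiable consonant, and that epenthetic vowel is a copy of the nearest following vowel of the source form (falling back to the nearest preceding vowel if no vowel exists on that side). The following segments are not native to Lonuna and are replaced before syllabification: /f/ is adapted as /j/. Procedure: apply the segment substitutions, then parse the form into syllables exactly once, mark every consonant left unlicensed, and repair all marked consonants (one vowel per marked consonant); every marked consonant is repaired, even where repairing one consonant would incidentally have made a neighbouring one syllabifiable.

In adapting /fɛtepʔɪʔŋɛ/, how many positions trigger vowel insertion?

After substitution the input is /jɛtepʔɪʔŋɛ/.
The unsyllabifiable consonants are /p/, /ʔ/; each receives one epenthetic vowel.

2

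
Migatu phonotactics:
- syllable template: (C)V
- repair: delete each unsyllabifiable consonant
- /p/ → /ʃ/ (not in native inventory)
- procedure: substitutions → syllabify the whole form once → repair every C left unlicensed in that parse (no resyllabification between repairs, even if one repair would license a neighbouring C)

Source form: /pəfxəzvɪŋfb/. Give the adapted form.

ʃəxəvɪ

Substitution: /p/ → /ʃ/, giving /ʃəfxəzvɪŋfb/.
The consonants /f/, /z/, /ŋ/, /f/, /b/ cannot be parsed into a legal (C)V syllable (no codas are permitted; onsets are limited to one consonant).
Deletion applies to /f/, /z/, /ŋ/, /f/, /b/.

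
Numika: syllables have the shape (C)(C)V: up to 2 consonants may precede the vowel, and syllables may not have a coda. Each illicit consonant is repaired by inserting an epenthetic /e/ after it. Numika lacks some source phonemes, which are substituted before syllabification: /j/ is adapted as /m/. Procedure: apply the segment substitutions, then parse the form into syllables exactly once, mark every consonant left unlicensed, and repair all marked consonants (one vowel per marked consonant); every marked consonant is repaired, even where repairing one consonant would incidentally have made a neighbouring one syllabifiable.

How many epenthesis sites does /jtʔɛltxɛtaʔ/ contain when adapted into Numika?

3

After substitution the input is /mtʔɛltxɛtaʔ/.
The unsyllabifiable consonants are /m/, /l/, /ʔ/; each receives one epenthetic vowel.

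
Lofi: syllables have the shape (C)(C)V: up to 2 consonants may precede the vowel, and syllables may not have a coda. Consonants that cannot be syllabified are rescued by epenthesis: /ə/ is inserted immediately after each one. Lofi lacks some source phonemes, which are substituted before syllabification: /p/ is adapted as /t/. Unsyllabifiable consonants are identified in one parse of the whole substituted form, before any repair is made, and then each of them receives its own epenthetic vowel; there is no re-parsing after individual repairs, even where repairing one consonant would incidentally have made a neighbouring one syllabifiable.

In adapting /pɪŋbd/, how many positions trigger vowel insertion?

After substitution the input is /tɪŋbd/.
The unsyllabifiable consonants are /ŋ/, /b/, /d/; each receives one epenthetic vowel.

3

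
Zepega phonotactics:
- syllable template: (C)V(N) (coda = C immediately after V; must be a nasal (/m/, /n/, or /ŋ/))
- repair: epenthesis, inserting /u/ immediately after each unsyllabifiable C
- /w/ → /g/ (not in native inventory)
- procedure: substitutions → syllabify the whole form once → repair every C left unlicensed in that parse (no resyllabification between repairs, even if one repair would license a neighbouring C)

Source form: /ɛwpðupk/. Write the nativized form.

ɛgupuðupuku

Substitution: /w/ → /g/, giving /ɛgpðupk/.
Syllabifying with onset maximization leaves /g/, /p/, /p/, /k/ stranded (only a nasal (/m/, /n/, or /ŋ/) is licensed in coda position; onsets are limited to one consonant).
Each unlicensed consonant becomes the onset of a new syllable: /g/ → /gu/, /p/ → /pu/, /p/ → /pu/, /k/ → /ku/.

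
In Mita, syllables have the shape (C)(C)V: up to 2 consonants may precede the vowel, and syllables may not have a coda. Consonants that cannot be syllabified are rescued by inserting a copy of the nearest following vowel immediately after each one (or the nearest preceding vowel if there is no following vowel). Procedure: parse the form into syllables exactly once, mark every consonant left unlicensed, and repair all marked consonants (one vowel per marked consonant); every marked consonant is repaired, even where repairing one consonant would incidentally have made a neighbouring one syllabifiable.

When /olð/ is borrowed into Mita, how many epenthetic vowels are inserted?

The unsyllabifiable consonants are /l/, /ð/; each receives one epenthetic vowel.

2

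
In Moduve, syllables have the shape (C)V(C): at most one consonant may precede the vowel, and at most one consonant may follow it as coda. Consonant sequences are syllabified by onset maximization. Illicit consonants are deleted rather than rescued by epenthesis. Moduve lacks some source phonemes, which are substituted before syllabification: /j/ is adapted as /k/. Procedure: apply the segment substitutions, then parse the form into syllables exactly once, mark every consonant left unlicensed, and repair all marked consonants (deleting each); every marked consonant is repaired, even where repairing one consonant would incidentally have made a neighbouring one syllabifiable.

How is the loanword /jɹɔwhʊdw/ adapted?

ɹɔwhʊd

Substitution: /j/ → /k/, giving /kɹɔwhʊdw/.
Syllabifying with onset maximization leaves /k/, /w/ stranded (at most one coda consonant is licensed; onsets are limited to one consonant).
Deletion applies to /k/, /w/.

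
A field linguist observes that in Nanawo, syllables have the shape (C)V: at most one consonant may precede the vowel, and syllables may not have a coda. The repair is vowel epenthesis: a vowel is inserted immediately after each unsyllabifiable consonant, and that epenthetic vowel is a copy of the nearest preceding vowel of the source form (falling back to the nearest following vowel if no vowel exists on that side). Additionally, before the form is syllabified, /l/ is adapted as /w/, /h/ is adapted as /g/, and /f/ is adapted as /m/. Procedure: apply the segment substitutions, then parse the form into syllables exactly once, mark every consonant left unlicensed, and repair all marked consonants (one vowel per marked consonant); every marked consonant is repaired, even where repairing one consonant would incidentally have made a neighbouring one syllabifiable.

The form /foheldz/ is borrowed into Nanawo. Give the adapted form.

mogewedeze

Substitution: /f/ → /m/, /h/ → /g/, /l/ → /w/, giving /mogewdz/.
The consonants /w/, /d/, /z/ cannot be parsed into a legal (C)V syllable (no codas are permitted; onsets are limited to one consonant).
Epenthesis after each stranded consonant: /w/ → /we/, /d/ → /de/, /z/ → /ze/.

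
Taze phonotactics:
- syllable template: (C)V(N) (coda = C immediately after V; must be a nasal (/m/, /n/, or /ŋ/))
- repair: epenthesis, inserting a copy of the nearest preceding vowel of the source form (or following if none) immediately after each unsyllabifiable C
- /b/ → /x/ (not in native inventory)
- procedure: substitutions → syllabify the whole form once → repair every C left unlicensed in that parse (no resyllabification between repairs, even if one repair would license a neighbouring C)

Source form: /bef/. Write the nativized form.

Substitution: /b/ → /x/, giving /xef/.
Under (C)V(N), the unsyllabifiable consonants are /f/ (only a nasal (/m/, /n/, or /ŋ/) is licensed in coda position; onsets are limited to one consonant).
Each unlicensed consonant becomes the onset of a new syllable: /f/ → /fe/.

xefe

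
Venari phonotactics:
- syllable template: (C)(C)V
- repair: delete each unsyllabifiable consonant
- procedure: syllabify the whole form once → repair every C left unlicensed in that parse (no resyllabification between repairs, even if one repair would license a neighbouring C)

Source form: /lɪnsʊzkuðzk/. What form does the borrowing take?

The consonants /ð/, /z/, /k/ cannot be parsed into a legal (C)(C)V syllable (no codas are permitted; onsets may contain at most 2 consonants).
Deleting the stranded consonants removes /ð/, /z/, /k/.

lɪnsʊzku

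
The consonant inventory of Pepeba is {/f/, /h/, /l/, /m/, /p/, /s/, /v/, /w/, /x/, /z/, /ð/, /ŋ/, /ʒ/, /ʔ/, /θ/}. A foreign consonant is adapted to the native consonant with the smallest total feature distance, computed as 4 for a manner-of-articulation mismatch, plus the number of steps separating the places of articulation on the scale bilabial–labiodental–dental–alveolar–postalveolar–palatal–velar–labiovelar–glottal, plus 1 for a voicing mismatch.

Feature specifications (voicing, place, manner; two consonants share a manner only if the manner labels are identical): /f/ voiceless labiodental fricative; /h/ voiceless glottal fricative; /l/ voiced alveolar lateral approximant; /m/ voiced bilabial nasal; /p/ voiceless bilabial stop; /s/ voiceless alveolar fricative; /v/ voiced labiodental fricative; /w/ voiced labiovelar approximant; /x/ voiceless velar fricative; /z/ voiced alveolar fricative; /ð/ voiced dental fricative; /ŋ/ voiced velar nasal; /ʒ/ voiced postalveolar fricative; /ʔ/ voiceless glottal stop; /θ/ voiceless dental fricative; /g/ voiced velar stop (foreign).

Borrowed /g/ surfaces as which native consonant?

ʔ

/ʔ/ is closest: same manner (stop), place distance 2 (velar→glottal), voicing differs (+1); total 3. Next closest is /ŋ/ at distance 4.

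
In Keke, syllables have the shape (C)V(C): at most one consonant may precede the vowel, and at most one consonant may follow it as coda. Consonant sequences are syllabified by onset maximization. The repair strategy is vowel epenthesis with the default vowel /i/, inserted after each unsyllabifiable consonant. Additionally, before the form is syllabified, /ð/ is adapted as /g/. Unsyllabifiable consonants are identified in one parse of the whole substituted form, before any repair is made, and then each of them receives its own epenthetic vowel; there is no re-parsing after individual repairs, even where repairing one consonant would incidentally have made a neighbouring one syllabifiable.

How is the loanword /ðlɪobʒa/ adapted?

Substitution: /ð/ → /g/, giving /glɪobʒa/.
Syllabifying with onset maximization leaves /g/ stranded (at most one coda consonant is licensed; onsets are limited to one consonant).
Each unlicensed consonant becomes the onset of a new syllable: /g/ → /gi/.

gilɪobʒa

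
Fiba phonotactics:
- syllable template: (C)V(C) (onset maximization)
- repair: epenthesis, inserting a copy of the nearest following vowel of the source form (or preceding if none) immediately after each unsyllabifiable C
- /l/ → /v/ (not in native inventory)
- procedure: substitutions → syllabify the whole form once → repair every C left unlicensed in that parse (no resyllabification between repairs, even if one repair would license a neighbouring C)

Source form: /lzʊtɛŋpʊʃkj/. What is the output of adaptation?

Substitution: /l/ → /v/, giving /vzʊtɛŋpʊʃkj/.
Syllabifying with onset maximization leaves /v/, /k/, /j/ stranded (at most one coda consonant is licensed; onsets are limited to one consonant).
Each unlicensed consonant becomes the onset of a new syllable: /v/ → /vʊ/, /k/ → /kʊ/, /j/ → /jʊ/.

vʊzʊtɛŋpʊʃkʊjʊ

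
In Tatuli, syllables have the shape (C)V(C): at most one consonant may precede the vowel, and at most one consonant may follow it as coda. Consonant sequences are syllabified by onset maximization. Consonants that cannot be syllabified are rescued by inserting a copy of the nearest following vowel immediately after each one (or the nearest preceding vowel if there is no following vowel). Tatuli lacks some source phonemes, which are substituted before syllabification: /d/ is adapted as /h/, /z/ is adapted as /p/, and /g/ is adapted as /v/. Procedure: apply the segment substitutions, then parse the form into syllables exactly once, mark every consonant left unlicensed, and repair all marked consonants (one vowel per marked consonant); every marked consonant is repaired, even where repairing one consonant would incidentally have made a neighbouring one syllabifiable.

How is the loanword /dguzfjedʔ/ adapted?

huvupfejehʔe

Substitution: /d/ → /h/, /g/ → /v/, /z/ → /p/, giving /hvupfjehʔ/.
Syllabifying with onset maximization leaves /h/, /f/, /ʔ/ stranded (at most one coda consonant is licensed; onsets are limited to one consonant).
Epenthesis after each stranded consonant: /h/ → /hu/, /f/ → /fe/, /ʔ/ → /ʔe/.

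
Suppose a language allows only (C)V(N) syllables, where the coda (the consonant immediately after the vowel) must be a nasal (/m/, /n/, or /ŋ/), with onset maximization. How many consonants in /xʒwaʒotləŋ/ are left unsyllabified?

Syllabifying with onset maximization leaves /x/, /ʒ/, /t/ stranded (only a nasal (/m/, /n/, or /ŋ/) is licensed in coda position; onsets are limited to one consonant).

3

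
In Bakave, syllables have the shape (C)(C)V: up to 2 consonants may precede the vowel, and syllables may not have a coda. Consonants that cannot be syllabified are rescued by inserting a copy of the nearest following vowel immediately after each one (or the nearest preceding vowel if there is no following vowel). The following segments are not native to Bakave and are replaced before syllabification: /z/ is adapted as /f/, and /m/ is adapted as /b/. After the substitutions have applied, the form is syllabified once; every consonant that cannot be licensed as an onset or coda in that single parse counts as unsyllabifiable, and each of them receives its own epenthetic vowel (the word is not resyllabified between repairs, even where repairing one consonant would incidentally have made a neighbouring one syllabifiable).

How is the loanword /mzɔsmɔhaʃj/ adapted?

Substitution: /m/ → /b/, /z/ → /f/, giving /bfɔsbɔhaʃj/.
Syllabifying with onset maximization leaves /ʃ/, /j/ stranded (no codas are permitted; onsets may contain at most 2 consonants).
Epenthesis after each stranded consonant: /ʃ/ → /ʃa/, /j/ → /ja/.

bfɔsbɔhaʃaja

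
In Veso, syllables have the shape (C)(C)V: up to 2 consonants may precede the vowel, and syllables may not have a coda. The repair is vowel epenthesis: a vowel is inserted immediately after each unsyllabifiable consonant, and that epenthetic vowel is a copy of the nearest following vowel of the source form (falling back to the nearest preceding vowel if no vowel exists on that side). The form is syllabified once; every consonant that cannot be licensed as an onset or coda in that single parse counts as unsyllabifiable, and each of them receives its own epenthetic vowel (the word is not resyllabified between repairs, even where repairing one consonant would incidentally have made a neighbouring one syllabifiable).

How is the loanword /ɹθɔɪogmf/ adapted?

ɹθɔɪogomofo

Syllabifying with onset maximization leaves /g/, /m/, /f/ stranded (no codas are permitted; onsets may contain at most 2 consonants).
Each unlicensed consonant becomes the onset of a new syllable: /g/ → /go/, /m/ → /mo/, /f/ → /fo/.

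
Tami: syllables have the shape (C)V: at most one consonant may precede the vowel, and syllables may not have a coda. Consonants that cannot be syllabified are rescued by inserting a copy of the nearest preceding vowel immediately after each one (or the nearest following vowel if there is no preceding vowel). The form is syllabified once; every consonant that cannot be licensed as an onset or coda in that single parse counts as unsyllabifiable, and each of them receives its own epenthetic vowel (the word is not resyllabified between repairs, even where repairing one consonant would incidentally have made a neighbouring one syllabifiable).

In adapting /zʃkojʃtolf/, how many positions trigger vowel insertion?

6

The unsyllabifiable consonants are /z/, /ʃ/, /j/, /ʃ/, /l/, /f/; each receives one epenthetic vowel.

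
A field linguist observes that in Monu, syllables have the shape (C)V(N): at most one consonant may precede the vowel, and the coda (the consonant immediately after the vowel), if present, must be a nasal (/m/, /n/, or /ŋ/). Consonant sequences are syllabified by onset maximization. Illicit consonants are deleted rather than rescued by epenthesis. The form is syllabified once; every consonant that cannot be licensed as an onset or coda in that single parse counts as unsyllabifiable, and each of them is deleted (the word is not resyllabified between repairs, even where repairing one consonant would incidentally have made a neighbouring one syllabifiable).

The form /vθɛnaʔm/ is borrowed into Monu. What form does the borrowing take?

θɛna

Under (C)V(N), the unsyllabifiable consonants are /v/, /ʔ/, /m/ (only a nasal (/m/, /n/, or /ŋ/) is licensed in coda position; onsets are limited to one consonant).
Each unlicensed consonant is deleted: /v/, /ʔ/, /m/.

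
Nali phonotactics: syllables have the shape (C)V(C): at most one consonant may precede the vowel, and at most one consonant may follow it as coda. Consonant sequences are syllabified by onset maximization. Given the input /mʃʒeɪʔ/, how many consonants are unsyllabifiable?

2

Under (C)V(C), the unsyllabifiable consonants are /m/, /ʃ/ (at most one coda consonant is licensed; onsets are limited to one consonant).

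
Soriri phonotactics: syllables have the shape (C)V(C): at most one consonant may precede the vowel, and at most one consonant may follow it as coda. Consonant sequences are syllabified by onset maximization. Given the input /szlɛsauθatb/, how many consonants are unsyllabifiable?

3

The consonants /s/, /z/, /b/ cannot be parsed into a legal (C)V(C) syllable (at most one coda consonant is licensed; onsets are limited to one consonant).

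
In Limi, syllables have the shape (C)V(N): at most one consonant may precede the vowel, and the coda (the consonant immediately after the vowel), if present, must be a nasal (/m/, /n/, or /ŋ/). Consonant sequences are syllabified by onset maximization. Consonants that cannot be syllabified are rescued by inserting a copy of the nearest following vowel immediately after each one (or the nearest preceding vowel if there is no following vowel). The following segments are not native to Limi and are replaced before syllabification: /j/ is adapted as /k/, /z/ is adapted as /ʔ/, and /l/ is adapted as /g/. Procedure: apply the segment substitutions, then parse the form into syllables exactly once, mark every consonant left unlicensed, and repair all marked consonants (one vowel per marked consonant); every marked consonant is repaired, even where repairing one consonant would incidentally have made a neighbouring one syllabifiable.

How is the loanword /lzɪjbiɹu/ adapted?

Substitution: /l/ → /g/, /z/ → /ʔ/, /j/ → /k/, giving /gʔɪkbiɹu/.
The consonants /g/, /k/ cannot be parsed into a legal (C)V(N) syllable (only a nasal (/m/, /n/, or /ŋ/) is licensed in coda position; onsets are limited to one consonant).
Each unlicensed consonant becomes the onset of a new syllable: /g/ → /gɪ/, /k/ → /ki/.

gɪʔɪkibiɹu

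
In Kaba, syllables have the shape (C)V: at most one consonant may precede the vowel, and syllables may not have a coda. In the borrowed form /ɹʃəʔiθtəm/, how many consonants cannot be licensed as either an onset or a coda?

The consonants /ɹ/, /θ/, /m/ cannot be parsed into a legal (C)V syllable (no codas are permitted; onsets are limited to one consonant).

3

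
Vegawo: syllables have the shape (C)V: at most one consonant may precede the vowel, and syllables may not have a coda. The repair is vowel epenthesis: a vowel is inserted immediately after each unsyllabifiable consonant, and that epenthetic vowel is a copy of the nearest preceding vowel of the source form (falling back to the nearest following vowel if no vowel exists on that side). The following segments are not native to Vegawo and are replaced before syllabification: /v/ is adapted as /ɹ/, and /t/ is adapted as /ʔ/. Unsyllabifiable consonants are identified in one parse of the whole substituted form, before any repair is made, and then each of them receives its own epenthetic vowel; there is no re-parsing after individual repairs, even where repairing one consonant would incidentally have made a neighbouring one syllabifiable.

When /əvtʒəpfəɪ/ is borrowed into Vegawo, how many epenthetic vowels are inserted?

After substitution the input is /əɹʔʒəpfəɪ/.
The unsyllabifiable consonants are /ɹ/, /ʔ/, /p/; each receives one epenthetic vowel.

3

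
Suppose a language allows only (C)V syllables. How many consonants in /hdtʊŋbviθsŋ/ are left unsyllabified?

7

Under (C)V, the unsyllabifiable consonants are /h/, /d/, /ŋ/, /b/, /θ/, /s/, /ŋ/ (no codas are permitted; onsets are limited to one consonant).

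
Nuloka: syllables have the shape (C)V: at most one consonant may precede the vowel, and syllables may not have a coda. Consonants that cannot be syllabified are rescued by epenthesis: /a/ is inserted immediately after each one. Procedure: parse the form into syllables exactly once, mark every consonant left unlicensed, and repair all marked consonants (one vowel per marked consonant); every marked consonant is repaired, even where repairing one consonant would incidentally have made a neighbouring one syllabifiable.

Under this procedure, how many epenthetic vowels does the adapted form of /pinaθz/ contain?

2

The unsyllabifiable consonants are /θ/, /z/; each receives one epenthetic vowel.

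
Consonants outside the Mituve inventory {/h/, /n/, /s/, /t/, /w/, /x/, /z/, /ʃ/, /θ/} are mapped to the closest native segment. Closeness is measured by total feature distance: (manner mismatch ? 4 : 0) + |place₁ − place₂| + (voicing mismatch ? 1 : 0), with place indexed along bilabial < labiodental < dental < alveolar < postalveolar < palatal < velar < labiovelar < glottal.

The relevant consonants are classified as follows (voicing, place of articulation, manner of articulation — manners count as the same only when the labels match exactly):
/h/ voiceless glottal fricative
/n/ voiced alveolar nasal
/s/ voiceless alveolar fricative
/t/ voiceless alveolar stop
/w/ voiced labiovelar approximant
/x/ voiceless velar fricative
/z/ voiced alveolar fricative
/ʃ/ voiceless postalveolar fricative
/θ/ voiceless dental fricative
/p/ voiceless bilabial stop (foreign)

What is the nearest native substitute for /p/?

/t/ is closest: same manner (stop), place distance 3 (bilabial→alveolar), same voicing; total 3. Next closest is /θ/ at distance 6.

t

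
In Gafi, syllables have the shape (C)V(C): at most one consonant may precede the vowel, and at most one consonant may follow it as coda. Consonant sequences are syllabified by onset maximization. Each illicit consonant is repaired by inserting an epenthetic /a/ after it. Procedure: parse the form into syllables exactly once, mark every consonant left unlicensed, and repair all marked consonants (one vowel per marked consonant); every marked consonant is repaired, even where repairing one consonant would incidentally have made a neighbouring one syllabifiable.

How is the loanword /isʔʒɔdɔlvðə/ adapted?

Syllabifying with onset maximization leaves /ʔ/, /v/ stranded (at most one coda consonant is licensed; onsets are limited to one consonant).
Inserting the epenthetic vowel yields /ʔ/ → /ʔa/, /v/ → /va/.

isʔaʒɔdɔlvaðə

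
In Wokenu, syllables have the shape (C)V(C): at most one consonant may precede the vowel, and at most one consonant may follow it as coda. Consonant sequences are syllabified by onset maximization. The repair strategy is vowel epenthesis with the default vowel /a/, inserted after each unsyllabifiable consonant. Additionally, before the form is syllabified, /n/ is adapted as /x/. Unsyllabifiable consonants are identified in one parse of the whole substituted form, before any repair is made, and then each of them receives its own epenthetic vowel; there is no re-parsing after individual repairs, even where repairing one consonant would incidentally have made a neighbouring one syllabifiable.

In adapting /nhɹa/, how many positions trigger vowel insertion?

After substitution the input is /xhɹa/.
The unsyllabifiable consonants are /x/, /h/; each receives one epenthetic vowel.

2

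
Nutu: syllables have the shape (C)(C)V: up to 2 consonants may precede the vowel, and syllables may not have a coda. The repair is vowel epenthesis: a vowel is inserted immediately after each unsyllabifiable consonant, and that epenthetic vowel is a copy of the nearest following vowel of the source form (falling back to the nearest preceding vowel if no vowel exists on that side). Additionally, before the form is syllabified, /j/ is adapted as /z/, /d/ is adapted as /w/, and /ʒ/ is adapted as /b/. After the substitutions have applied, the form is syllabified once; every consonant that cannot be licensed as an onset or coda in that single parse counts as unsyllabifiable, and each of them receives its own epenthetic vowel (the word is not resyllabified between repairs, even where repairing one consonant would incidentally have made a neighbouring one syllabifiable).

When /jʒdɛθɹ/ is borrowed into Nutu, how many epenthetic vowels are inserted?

After substitution the input is /zbwɛθɹ/.
The unsyllabifiable consonants are /z/, /θ/, /ɹ/; each receives one epenthetic vowel.

3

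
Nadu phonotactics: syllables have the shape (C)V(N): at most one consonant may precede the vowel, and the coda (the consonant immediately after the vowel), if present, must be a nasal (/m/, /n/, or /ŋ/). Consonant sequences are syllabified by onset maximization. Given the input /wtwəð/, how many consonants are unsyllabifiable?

Syllabifying with onset maximization leaves /w/, /t/, /ð/ stranded (only a nasal (/m/, /n/, or /ŋ/) is licensed in coda position; onsets are limited to one consonant).

3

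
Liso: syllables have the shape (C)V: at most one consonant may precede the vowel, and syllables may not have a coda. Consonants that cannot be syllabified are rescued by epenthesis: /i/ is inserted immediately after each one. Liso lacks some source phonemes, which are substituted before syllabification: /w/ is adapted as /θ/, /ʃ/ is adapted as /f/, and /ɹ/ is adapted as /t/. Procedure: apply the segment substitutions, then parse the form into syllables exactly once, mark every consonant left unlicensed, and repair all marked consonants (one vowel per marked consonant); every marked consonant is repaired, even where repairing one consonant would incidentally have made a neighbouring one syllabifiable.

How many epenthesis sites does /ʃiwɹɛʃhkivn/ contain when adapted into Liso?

After substitution the input is /fiθtɛfhkivn/.
The unsyllabifiable consonants are /θ/, /f/, /h/, /v/, /n/; each receives one epenthetic vowel.

5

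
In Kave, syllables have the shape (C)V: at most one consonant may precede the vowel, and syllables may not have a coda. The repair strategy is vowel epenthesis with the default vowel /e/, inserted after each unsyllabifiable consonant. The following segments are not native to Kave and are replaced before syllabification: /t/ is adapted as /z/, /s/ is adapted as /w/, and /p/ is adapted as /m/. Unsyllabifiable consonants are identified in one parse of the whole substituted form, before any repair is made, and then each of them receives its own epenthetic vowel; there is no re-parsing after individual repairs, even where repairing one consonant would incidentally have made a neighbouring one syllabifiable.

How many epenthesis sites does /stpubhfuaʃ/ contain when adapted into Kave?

5

After substitution the input is /wzmubhfuaʃ/.
The unsyllabifiable consonants are /w/, /z/, /b/, /h/, /ʃ/; each receives one epenthetic vowel.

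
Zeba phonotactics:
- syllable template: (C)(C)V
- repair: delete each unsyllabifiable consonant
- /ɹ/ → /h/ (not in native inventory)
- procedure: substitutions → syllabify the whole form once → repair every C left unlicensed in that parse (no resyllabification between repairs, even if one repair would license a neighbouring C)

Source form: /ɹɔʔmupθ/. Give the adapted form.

Substitution: /ɹ/ → /h/, giving /hɔʔmupθ/.
Syllabifying with onset maximization leaves /p/, /θ/ stranded (no codas are permitted; onsets may contain at most 2 consonants).
Each unlicensed consonant is deleted: /p/, /θ/.

hɔʔmu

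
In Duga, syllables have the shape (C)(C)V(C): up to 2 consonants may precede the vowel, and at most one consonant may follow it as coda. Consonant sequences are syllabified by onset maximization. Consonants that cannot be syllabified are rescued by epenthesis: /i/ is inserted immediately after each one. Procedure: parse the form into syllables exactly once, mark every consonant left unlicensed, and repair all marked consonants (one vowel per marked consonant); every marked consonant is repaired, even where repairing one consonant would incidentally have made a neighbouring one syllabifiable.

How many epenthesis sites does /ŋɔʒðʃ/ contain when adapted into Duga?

2

The unsyllabifiable consonants are /ð/, /ʃ/; each receives one epenthetic vowel.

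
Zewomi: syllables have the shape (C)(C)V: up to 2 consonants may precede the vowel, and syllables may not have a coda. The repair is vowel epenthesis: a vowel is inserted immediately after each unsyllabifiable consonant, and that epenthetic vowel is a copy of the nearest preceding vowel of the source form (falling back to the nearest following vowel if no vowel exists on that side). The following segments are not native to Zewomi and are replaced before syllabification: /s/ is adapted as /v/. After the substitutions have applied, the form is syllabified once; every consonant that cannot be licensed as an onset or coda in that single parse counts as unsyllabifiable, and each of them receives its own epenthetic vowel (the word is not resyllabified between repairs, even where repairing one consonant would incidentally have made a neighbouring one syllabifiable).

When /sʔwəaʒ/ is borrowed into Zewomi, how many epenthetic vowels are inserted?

After substitution the input is /vʔwəaʒ/.
The unsyllabifiable consonants are /v/, /ʒ/; each receives one epenthetic vowel.

2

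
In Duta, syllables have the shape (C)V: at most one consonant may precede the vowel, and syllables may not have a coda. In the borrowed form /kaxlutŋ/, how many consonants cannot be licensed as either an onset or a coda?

3

Under (C)V, the unsyllabifiable consonants are /x/, /t/, /ŋ/ (no codas are permitted; onsets are limited to one consonant).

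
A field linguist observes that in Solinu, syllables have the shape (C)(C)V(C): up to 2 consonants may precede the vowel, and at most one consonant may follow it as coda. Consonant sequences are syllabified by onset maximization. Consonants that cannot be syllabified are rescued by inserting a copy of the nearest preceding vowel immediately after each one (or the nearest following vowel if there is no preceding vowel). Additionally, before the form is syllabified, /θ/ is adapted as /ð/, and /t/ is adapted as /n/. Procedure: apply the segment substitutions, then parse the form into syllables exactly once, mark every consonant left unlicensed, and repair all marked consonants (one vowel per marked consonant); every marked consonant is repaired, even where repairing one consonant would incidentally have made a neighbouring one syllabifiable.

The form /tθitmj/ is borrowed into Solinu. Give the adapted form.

Substitution: /t/ → /n/, /θ/ → /ð/, giving /nðinmj/.
Under (C)(C)V(C), the unsyllabifiable consonants are /m/, /j/ (at most one coda consonant is licensed; onsets may contain at most 2 consonants).
Epenthesis after each stranded consonant: /m/ → /mi/, /j/ → /ji/.

nðinmiji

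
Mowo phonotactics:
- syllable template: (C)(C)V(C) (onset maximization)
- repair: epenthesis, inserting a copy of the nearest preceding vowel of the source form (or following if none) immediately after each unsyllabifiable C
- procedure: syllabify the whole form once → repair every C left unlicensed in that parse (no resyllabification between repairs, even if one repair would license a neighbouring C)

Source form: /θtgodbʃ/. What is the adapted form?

Syllabifying with onset maximization leaves /θ/, /b/, /ʃ/ stranded (at most one coda consonant is licensed; onsets may contain at most 2 consonants).
Epenthesis after each stranded consonant: /θ/ → /θo/, /b/ → /bo/, /ʃ/ → /ʃo/.

θotgodboʃo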